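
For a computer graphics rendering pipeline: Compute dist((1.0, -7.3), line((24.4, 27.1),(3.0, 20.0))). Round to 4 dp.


|cross product| = 570.02
|line direction| = sqrt(508.37) = 22.5471
Distance = 570.02/sqrt(508.37) = 25.2813

25.2813


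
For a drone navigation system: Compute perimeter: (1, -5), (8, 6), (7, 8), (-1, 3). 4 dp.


Sides: (1, -5)->(8, 6): sqrt(170) = 13.038405, (8, 6)->(7, 8): sqrt(5) = 2.236068, (7, 8)->(-1, 3): sqrt(89) = 9.433981, (-1, 3)->(1, -5): sqrt(68) = 8.246211
Sum = 32.954665
Perimeter = 32.9547

32.9547


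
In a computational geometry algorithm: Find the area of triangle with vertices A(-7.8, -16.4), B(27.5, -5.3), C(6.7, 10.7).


Area = |x_A(y_B-y_C) + x_B(y_C-y_A) + x_C(y_A-y_B)|/2
= |124.8 + 745.25 + (-74.37)|/2
= 795.68/2 = 397.84

397.84


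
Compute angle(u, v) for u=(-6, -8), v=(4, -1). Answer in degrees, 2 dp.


u.v = -16, |u| = sqrt(100) = 10, |v| = sqrt(17) = 4.1231
cos(theta) = u.v/(|u||v|) = -16/sqrt(1700) = -0.388057
theta = acos(-0.388057) = 112.83 degrees

112.83 degrees


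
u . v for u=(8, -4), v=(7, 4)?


u . v = u_x*v_x + u_y*v_y = 8*7 + (-4)*4
= 56 + (-16) = 40

40


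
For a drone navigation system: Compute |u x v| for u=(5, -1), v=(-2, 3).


|u x v| = |5*3 - (-1)*(-2)|
= |15 - 2| = 13

13


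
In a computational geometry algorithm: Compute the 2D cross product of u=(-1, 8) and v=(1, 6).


u x v = u_x*v_y - u_y*v_x = (-1)*6 - 8*1
= (-6) - 8 = -14

-14


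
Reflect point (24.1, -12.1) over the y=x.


Reflection over y=x: (x,y) -> (y,x)
(24.1, -12.1) -> (-12.1, 24.1)

(-12.1, 24.1)


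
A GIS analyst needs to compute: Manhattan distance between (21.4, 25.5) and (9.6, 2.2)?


|21.4-9.6| + |25.5-2.2| = 11.8 + 23.3 = 35.1

35.1


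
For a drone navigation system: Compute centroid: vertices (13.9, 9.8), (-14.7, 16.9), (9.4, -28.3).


Centroid = ((x_A+x_B+x_C)/3, (y_A+y_B+y_C)/3)
= ((13.9+(-14.7)+9.4)/3, (9.8+16.9+(-28.3))/3)
= (2.8667, -0.5333)

(2.8667, -0.5333)


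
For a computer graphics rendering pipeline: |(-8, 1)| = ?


|u| = sqrt((-8)^2 + 1^2) = sqrt(65) = 8.0623

8.0623


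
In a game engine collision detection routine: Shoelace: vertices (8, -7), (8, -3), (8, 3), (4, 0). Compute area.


Shoelace sum: (8*(-3) - 8*(-7)) + (8*3 - 8*(-3)) + (8*0 - 4*3) + (4*(-7) - 8*0)
= 40
Area = |40|/2 = 20

20


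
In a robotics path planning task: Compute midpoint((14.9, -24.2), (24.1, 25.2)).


M = ((14.9+24.1)/2, ((-24.2)+25.2)/2)
= (19.5, 0.5)

(19.5, 0.5)


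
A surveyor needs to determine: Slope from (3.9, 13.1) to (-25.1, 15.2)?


slope = (y2-y1)/(x2-x1) = (15.2-13.1)/((-25.1)-3.9) = 2.1/(-29) = -0.0724

-0.0724


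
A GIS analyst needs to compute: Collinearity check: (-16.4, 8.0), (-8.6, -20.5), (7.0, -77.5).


Cross product: ((-8.6)-(-16.4))*((-77.5)-8) - ((-20.5)-8)*(7-(-16.4))
= 0

Yes, collinear


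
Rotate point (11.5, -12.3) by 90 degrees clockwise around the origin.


90° CW: (x,y) -> (y, -x)
(11.5,-12.3) -> (-12.3, -11.5)

(-12.3, -11.5)


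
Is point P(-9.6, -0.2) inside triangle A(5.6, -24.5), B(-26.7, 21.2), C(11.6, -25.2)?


Cross products: AB x AP = -90.25, BC x BP = -26.18, CA x CP = -135.16
All same sign? yes

Yes, inside


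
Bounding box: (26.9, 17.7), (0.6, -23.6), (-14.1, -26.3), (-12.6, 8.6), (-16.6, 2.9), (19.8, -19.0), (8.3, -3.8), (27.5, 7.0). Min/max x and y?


x range: [-16.6, 27.5]
y range: [-26.3, 17.7]
Bounding box: (-16.6,-26.3) to (27.5,17.7)

(-16.6,-26.3) to (27.5,17.7)


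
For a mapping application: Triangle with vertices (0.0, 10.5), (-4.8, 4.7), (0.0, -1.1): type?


Side lengths squared: AB^2=56.68, BC^2=56.68, CA^2=134.56
Sorted: [56.68, 56.68, 134.56]
By sides: Isosceles, By angles: Obtuse

Isosceles, Obtuse


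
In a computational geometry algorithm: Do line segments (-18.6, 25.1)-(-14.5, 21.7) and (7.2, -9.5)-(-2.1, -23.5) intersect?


Cross products: d1=-682.98, d2=-593.96, d3=-54.14, d4=-143.16
d1*d2 < 0 and d3*d4 < 0? no

No, they don't intersect


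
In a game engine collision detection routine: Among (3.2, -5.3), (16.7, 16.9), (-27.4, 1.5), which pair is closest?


d(P0,P1) = 25.9825, d(P0,P2) = 31.3465, d(P1,P2) = 46.7116
Closest: P0 and P1

Closest pair: (3.2, -5.3) and (16.7, 16.9), distance = 25.9825


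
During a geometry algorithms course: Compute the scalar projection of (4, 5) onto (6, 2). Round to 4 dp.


u.v = 34, |v| = sqrt(40) = 6.3246
Scalar projection = u.v / |v| = 34 / sqrt(40) = 5.3759

5.3759


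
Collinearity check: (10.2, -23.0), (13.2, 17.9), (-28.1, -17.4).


Cross product: (13.2-10.2)*((-17.4)-(-23)) - (17.9-(-23))*((-28.1)-10.2)
= 1583.27

No, not collinear


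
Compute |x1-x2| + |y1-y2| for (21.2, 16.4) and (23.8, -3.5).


|21.2-23.8| + |16.4-(-3.5)| = 2.6 + 19.9 = 22.5

22.5


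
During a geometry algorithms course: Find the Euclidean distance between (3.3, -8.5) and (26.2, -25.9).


dx=22.9, dy=-17.4
d^2 = 22.9^2 + (-17.4)^2 = 827.17
d = sqrt(827.17) = 28.7606

28.7606


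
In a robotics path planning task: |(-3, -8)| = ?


|u| = sqrt((-3)^2 + (-8)^2) = sqrt(73) = 8.544

8.544


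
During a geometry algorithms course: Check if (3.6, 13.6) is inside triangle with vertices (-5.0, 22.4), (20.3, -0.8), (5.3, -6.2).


Cross products: AB x AP = -23.12, BC x BP = -306.18, CA x CP = -155.32
All same sign? yes

Yes, inside


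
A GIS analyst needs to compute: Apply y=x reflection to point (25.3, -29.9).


Reflection over y=x: (x,y) -> (y,x)
(25.3, -29.9) -> (-29.9, 25.3)

(-29.9, 25.3)


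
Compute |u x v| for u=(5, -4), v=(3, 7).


|u x v| = |5*7 - (-4)*3|
= |35 - (-12)| = 47

47


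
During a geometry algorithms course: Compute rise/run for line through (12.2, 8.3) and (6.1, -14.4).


slope = (y2-y1)/(x2-x1) = ((-14.4)-8.3)/(6.1-12.2) = (-22.7)/(-6.1) = 3.7213

3.7213


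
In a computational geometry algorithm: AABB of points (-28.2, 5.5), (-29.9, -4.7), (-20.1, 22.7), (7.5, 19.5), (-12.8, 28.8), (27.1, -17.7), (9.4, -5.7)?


x range: [-29.9, 27.1]
y range: [-17.7, 28.8]
Bounding box: (-29.9,-17.7) to (27.1,28.8)

(-29.9,-17.7) to (27.1,28.8)


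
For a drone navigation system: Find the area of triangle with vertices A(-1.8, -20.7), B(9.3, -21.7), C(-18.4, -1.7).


Area = |x_A(y_B-y_C) + x_B(y_C-y_A) + x_C(y_A-y_B)|/2
= |36 + 176.7 + (-18.4)|/2
= 194.3/2 = 97.15

97.15


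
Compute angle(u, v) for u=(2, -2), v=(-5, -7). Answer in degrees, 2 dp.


u.v = 4, |u| = sqrt(8) = 2.8284, |v| = sqrt(74) = 8.6023
cos(theta) = u.v/(|u||v|) = 4/sqrt(592) = 0.164399
theta = acos(0.164399) = 80.54 degrees

80.54 degrees


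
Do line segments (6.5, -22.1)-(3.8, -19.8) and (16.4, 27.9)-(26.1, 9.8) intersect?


Cross products: d1=-664.19, d2=-690.75, d3=-157.77, d4=-131.21
d1*d2 < 0 and d3*d4 < 0? no

No, they don't intersect


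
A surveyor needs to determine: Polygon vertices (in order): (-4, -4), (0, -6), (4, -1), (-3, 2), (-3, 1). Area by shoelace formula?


Shoelace sum: ((-4)*(-6) - 0*(-4)) + (0*(-1) - 4*(-6)) + (4*2 - (-3)*(-1)) + ((-3)*1 - (-3)*2) + ((-3)*(-4) - (-4)*1)
= 72
Area = |72|/2 = 36

36


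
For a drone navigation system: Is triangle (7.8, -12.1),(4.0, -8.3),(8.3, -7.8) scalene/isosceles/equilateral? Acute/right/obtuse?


Side lengths squared: AB^2=28.88, BC^2=18.74, CA^2=18.74
Sorted: [18.74, 18.74, 28.88]
By sides: Isosceles, By angles: Acute

Isosceles, Acute


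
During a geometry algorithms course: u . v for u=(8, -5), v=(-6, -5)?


u . v = u_x*v_x + u_y*v_y = 8*(-6) + (-5)*(-5)
= (-48) + 25 = -23

-23


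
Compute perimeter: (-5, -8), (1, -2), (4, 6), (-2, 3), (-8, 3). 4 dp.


Sides: (-5, -8)->(1, -2): sqrt(72) = 8.485281, (1, -2)->(4, 6): sqrt(73) = 8.544004, (4, 6)->(-2, 3): sqrt(45) = 6.708204, (-2, 3)->(-8, 3): sqrt(36) = 6, (-8, 3)->(-5, -8): sqrt(130) = 11.401754
Sum = 41.139243
Perimeter = 41.1392

41.1392


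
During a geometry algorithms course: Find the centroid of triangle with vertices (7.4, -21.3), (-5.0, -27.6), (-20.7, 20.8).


Centroid = ((x_A+x_B+x_C)/3, (y_A+y_B+y_C)/3)
= ((7.4+(-5)+(-20.7))/3, ((-21.3)+(-27.6)+20.8)/3)
= (-6.1, -9.3667)

(-6.1, -9.3667)


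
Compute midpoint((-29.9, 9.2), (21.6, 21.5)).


M = (((-29.9)+21.6)/2, (9.2+21.5)/2)
= (-4.15, 15.35)

(-4.15, 15.35)


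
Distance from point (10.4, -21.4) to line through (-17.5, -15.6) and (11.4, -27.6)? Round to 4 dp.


|cross product| = 167.18
|line direction| = sqrt(979.21) = 31.2923
Distance = 167.18/sqrt(979.21) = 5.3425

5.3425


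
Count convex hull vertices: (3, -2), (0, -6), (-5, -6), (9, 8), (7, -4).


Convex hull vertices (CCW): (-5, -6), (0, -6), (7, -4), (9, 8)
Count = 4

4


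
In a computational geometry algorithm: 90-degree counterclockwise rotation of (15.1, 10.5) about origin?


90° CCW: (x,y) -> (-y, x)
(15.1,10.5) -> (-10.5, 15.1)

(-10.5, 15.1)


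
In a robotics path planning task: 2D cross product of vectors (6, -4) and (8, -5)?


u x v = u_x*v_y - u_y*v_x = 6*(-5) - (-4)*8
= (-30) - (-32) = 2

2


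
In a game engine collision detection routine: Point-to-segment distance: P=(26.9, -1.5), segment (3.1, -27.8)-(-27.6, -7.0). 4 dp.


Project P onto AB: t = 0 (clamped to [0,1])
Closest point on segment: (3.1, -27.8)
Distance: 35.4701

35.4701


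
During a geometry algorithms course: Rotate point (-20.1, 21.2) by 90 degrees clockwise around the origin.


90° CW: (x,y) -> (y, -x)
(-20.1,21.2) -> (21.2, 20.1)

(21.2, 20.1)


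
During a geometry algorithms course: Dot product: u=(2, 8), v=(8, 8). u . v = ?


u . v = u_x*v_x + u_y*v_y = 2*8 + 8*8
= 16 + 64 = 80

80


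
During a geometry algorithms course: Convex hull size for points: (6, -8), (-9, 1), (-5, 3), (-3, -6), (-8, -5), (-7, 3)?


Convex hull vertices (CCW): (-9, 1), (-8, -5), (6, -8), (-5, 3), (-7, 3)
Count = 5

5


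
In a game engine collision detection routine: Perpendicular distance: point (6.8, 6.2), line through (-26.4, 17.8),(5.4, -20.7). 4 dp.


|cross product| = 909.32
|line direction| = sqrt(2493.49) = 49.9349
Distance = 909.32/sqrt(2493.49) = 18.2101

18.2101


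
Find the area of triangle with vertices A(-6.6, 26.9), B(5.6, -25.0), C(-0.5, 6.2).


Area = |x_A(y_B-y_C) + x_B(y_C-y_A) + x_C(y_A-y_B)|/2
= |205.92 + (-115.92) + (-25.95)|/2
= 64.05/2 = 32.025

32.025


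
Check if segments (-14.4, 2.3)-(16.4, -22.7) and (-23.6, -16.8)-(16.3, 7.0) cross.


Cross products: d1=543.13, d2=-1187.41, d3=-818.28, d4=912.26
d1*d2 < 0 and d3*d4 < 0? yes

Yes, they intersect


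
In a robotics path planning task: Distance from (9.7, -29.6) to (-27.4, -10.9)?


dx=-37.1, dy=18.7
d^2 = (-37.1)^2 + 18.7^2 = 1726.1
d = sqrt(1726.1) = 41.5464

41.5464


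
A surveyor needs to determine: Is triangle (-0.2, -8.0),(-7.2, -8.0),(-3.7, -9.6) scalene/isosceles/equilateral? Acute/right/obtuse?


Side lengths squared: AB^2=49, BC^2=14.81, CA^2=14.81
Sorted: [14.81, 14.81, 49]
By sides: Isosceles, By angles: Obtuse

Isosceles, Obtuse


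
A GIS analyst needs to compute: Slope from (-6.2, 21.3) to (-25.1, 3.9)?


slope = (y2-y1)/(x2-x1) = (3.9-21.3)/((-25.1)-(-6.2)) = (-17.4)/(-18.9) = 0.9206

0.9206


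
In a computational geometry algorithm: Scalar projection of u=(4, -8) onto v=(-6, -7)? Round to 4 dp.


u.v = 32, |v| = sqrt(85) = 9.2195
Scalar projection = u.v / |v| = 32 / sqrt(85) = 3.4709

3.4709


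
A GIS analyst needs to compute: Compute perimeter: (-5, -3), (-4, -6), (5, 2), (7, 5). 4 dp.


Sides: (-5, -3)->(-4, -6): sqrt(10) = 3.162278, (-4, -6)->(5, 2): sqrt(145) = 12.041595, (5, 2)->(7, 5): sqrt(13) = 3.605551, (7, 5)->(-5, -3): sqrt(208) = 14.422205
Sum = 33.231629
Perimeter = 33.2316

33.2316


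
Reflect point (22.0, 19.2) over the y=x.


Reflection over y=x: (x,y) -> (y,x)
(22, 19.2) -> (19.2, 22)

(19.2, 22)


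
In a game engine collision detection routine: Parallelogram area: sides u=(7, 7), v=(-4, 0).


|u x v| = |7*0 - 7*(-4)|
= |0 - (-28)| = 28

28


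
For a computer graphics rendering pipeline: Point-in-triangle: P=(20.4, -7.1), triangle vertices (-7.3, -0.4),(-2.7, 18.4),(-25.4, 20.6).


Cross products: AB x AP = -551.58, BC x BP = 528.03, CA x CP = 460.43
All same sign? no

No, outside


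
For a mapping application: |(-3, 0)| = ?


|u| = sqrt((-3)^2 + 0^2) = sqrt(9) = 3

3


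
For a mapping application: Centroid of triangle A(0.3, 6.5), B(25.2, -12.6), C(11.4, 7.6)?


Centroid = ((x_A+x_B+x_C)/3, (y_A+y_B+y_C)/3)
= ((0.3+25.2+11.4)/3, (6.5+(-12.6)+7.6)/3)
= (12.3, 0.5)

(12.3, 0.5)


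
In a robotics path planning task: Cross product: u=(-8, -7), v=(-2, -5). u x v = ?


u x v = u_x*v_y - u_y*v_x = (-8)*(-5) - (-7)*(-2)
= 40 - 14 = 26

26


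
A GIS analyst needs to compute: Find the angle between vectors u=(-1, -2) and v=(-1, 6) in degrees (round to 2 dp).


u.v = -11, |u| = sqrt(5) = 2.2361, |v| = sqrt(37) = 6.0828
cos(theta) = u.v/(|u||v|) = -11/sqrt(185) = -0.808736
theta = acos(-0.808736) = 143.97 degrees

143.97 degrees


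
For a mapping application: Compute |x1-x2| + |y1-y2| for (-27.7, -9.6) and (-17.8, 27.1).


|(-27.7)-(-17.8)| + |(-9.6)-27.1| = 9.9 + 36.7 = 46.6

46.6


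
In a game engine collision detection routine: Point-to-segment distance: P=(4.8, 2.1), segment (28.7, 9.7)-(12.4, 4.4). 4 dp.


Project P onto AB: t = 1 (clamped to [0,1])
Closest point on segment: (12.4, 4.4)
Distance: 7.9404

7.9404


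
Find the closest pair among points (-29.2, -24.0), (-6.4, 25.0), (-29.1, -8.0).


d(P0,P1) = 54.0448, d(P0,P2) = 16.0003, d(P1,P2) = 40.0536
Closest: P0 and P2

Closest pair: (-29.2, -24.0) and (-29.1, -8.0), distance = 16.0003


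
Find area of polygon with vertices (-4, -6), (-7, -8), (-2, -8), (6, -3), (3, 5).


Shoelace sum: ((-4)*(-8) - (-7)*(-6)) + ((-7)*(-8) - (-2)*(-8)) + ((-2)*(-3) - 6*(-8)) + (6*5 - 3*(-3)) + (3*(-6) - (-4)*5)
= 125
Area = |125|/2 = 62.5

62.5


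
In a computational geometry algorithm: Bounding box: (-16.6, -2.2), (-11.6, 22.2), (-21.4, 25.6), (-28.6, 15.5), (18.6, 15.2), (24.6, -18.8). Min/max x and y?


x range: [-28.6, 24.6]
y range: [-18.8, 25.6]
Bounding box: (-28.6,-18.8) to (24.6,25.6)

(-28.6,-18.8) to (24.6,25.6)


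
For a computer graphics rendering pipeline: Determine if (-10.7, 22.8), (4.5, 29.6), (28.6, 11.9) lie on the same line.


Cross product: (4.5-(-10.7))*(11.9-22.8) - (29.6-22.8)*(28.6-(-10.7))
= -432.92

No, not collinear


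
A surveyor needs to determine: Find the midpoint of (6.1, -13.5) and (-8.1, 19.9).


M = ((6.1+(-8.1))/2, ((-13.5)+19.9)/2)
= (-1, 3.2)

(-1, 3.2)


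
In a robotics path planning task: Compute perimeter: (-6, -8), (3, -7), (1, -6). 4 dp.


Sides: (-6, -8)->(3, -7): sqrt(82) = 9.055385, (3, -7)->(1, -6): sqrt(5) = 2.236068, (1, -6)->(-6, -8): sqrt(53) = 7.28011
Sum = 18.571563
Perimeter = 18.5716

18.5716


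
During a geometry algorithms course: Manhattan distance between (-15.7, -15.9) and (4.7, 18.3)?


|(-15.7)-4.7| + |(-15.9)-18.3| = 20.4 + 34.2 = 54.6

54.6


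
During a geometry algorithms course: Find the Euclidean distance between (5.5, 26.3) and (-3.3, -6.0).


dx=-8.8, dy=-32.3
d^2 = (-8.8)^2 + (-32.3)^2 = 1120.73
d = sqrt(1120.73) = 33.4773

33.4773


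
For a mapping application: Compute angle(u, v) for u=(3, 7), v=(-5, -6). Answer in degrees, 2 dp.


u.v = -57, |u| = sqrt(58) = 7.6158, |v| = sqrt(61) = 7.8102
cos(theta) = u.v/(|u||v|) = -57/sqrt(3538) = -0.958288
theta = acos(-0.958288) = 163.39 degrees

163.39 degrees


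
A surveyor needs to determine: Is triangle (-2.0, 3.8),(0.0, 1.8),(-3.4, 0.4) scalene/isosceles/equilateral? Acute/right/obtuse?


Side lengths squared: AB^2=8, BC^2=13.52, CA^2=13.52
Sorted: [8, 13.52, 13.52]
By sides: Isosceles, By angles: Acute

Isosceles, Acute


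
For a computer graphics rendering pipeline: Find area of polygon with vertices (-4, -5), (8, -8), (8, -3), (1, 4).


Shoelace sum: ((-4)*(-8) - 8*(-5)) + (8*(-3) - 8*(-8)) + (8*4 - 1*(-3)) + (1*(-5) - (-4)*4)
= 158
Area = |158|/2 = 79

79


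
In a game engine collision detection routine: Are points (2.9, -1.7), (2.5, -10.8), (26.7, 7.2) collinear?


Cross product: (2.5-2.9)*(7.2-(-1.7)) - ((-10.8)-(-1.7))*(26.7-2.9)
= 213.02

No, not collinear


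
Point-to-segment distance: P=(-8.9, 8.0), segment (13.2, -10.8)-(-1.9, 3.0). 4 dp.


Project P onto AB: t = 1 (clamped to [0,1])
Closest point on segment: (-1.9, 3)
Distance: 8.6023

8.6023


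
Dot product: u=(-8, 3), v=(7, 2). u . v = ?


u . v = u_x*v_x + u_y*v_y = (-8)*7 + 3*2
= (-56) + 6 = -50

-50


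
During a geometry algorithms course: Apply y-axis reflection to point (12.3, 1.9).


Reflection over y-axis: (x,y) -> (-x,y)
(12.3, 1.9) -> (-12.3, 1.9)

(-12.3, 1.9)


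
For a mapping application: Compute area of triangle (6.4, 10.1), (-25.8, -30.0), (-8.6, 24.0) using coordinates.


Area = |x_A(y_B-y_C) + x_B(y_C-y_A) + x_C(y_A-y_B)|/2
= |(-345.6) + (-358.62) + (-344.86)|/2
= 1049.08/2 = 524.54

524.54


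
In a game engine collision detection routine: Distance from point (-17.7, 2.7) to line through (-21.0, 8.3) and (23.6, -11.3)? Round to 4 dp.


|cross product| = 185.08
|line direction| = sqrt(2373.32) = 48.7167
Distance = 185.08/sqrt(2373.32) = 3.7991

3.7991


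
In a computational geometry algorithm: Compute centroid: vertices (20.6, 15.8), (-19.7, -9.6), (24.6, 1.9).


Centroid = ((x_A+x_B+x_C)/3, (y_A+y_B+y_C)/3)
= ((20.6+(-19.7)+24.6)/3, (15.8+(-9.6)+1.9)/3)
= (8.5, 2.7)

(8.5, 2.7)


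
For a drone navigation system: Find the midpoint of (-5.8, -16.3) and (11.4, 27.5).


M = (((-5.8)+11.4)/2, ((-16.3)+27.5)/2)
= (2.8, 5.6)

(2.8, 5.6)


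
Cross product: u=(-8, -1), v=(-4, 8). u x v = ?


u x v = u_x*v_y - u_y*v_x = (-8)*8 - (-1)*(-4)
= (-64) - 4 = -68

-68


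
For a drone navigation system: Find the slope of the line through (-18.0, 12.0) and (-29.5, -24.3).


slope = (y2-y1)/(x2-x1) = ((-24.3)-12)/((-29.5)-(-18)) = (-36.3)/(-11.5) = 3.1565

3.1565


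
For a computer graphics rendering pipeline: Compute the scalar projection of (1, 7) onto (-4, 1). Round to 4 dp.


u.v = 3, |v| = sqrt(17) = 4.1231
Scalar projection = u.v / |v| = 3 / sqrt(17) = 0.7276

0.7276


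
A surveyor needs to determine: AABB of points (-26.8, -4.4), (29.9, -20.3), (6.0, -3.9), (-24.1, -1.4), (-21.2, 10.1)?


x range: [-26.8, 29.9]
y range: [-20.3, 10.1]
Bounding box: (-26.8,-20.3) to (29.9,10.1)

(-26.8,-20.3) to (29.9,10.1)


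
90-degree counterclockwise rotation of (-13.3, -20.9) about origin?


90° CCW: (x,y) -> (-y, x)
(-13.3,-20.9) -> (20.9, -13.3)

(20.9, -13.3)


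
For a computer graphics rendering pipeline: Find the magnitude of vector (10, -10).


|u| = sqrt(10^2 + (-10)^2) = sqrt(200) = 14.1421

14.1421


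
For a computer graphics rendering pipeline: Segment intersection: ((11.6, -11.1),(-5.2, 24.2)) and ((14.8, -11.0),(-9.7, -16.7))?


Cross products: d1=-15.79, d2=-976.4, d3=-114.64, d4=845.97
d1*d2 < 0 and d3*d4 < 0? no

No, they don't intersect


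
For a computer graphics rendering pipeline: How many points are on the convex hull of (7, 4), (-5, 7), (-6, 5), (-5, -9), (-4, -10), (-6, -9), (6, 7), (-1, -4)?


Convex hull vertices (CCW): (-6, -9), (-4, -10), (7, 4), (6, 7), (-5, 7), (-6, 5)
Count = 6

6


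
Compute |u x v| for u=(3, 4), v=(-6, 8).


|u x v| = |3*8 - 4*(-6)|
= |24 - (-24)| = 48

48


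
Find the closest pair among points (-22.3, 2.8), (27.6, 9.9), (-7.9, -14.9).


d(P0,P1) = 50.4026, d(P0,P2) = 22.8178, d(P1,P2) = 43.3046
Closest: P0 and P2

Closest pair: (-22.3, 2.8) and (-7.9, -14.9), distance = 22.8178


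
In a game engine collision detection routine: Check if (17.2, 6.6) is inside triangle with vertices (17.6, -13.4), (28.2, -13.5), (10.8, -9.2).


Cross products: AB x AP = 211.96, BC x BP = -302.44, CA x CP = 134.32
All same sign? no

No, outside


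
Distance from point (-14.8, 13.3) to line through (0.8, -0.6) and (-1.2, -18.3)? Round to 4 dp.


|cross product| = 303.92
|line direction| = sqrt(317.29) = 17.8126
Distance = 303.92/sqrt(317.29) = 17.062

17.062


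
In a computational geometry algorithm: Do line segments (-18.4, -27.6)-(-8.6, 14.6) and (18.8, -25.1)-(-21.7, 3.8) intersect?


Cross products: d1=1176.33, d2=-815.99, d3=-1545.34, d4=446.98
d1*d2 < 0 and d3*d4 < 0? yes

Yes, they intersect


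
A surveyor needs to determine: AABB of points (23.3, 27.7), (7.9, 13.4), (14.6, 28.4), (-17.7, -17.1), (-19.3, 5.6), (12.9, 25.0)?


x range: [-19.3, 23.3]
y range: [-17.1, 28.4]
Bounding box: (-19.3,-17.1) to (23.3,28.4)

(-19.3,-17.1) to (23.3,28.4)


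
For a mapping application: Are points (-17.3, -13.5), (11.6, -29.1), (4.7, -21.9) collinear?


Cross product: (11.6-(-17.3))*((-21.9)-(-13.5)) - ((-29.1)-(-13.5))*(4.7-(-17.3))
= 100.44

No, not collinear


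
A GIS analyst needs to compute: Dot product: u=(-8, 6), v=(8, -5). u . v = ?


u . v = u_x*v_x + u_y*v_y = (-8)*8 + 6*(-5)
= (-64) + (-30) = -94

-94


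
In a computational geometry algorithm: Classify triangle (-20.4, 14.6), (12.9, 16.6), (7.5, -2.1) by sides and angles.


Side lengths squared: AB^2=1112.89, BC^2=378.85, CA^2=1057.3
Sorted: [378.85, 1057.3, 1112.89]
By sides: Scalene, By angles: Acute

Scalene, Acute


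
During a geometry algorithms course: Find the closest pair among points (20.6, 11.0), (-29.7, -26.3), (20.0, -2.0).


d(P0,P1) = 62.6209, d(P0,P2) = 13.0138, d(P1,P2) = 55.3225
Closest: P0 and P2

Closest pair: (20.6, 11.0) and (20.0, -2.0), distance = 13.0138


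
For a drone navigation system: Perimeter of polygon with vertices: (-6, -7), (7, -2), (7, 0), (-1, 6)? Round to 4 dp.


Sides: (-6, -7)->(7, -2): sqrt(194) = 13.928388, (7, -2)->(7, 0): sqrt(4) = 2, (7, 0)->(-1, 6): sqrt(100) = 10, (-1, 6)->(-6, -7): sqrt(194) = 13.928388
Sum = 39.856776
Perimeter = 39.8568

39.8568


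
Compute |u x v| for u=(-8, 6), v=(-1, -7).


|u x v| = |(-8)*(-7) - 6*(-1)|
= |56 - (-6)| = 62

62


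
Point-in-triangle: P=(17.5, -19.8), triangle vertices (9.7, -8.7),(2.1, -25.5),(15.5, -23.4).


Cross products: AB x AP = 215.4, BC x BP = 44.04, CA x CP = -50.28
All same sign? no

No, outside


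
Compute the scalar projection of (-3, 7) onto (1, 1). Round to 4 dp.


u.v = 4, |v| = sqrt(2) = 1.4142
Scalar projection = u.v / |v| = 4 / sqrt(2) = 2.8284

2.8284


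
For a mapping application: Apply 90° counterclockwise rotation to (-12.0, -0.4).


90° CCW: (x,y) -> (-y, x)
(-12,-0.4) -> (0.4, -12)

(0.4, -12)


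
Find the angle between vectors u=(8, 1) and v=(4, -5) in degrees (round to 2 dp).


u.v = 27, |u| = sqrt(65) = 8.0623, |v| = sqrt(41) = 6.4031
cos(theta) = u.v/(|u||v|) = 27/sqrt(2665) = 0.523016
theta = acos(0.523016) = 58.47 degrees

58.47 degrees


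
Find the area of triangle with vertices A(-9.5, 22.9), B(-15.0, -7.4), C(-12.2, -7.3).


Area = |x_A(y_B-y_C) + x_B(y_C-y_A) + x_C(y_A-y_B)|/2
= |0.95 + 453 + (-369.66)|/2
= 84.29/2 = 42.145

42.145


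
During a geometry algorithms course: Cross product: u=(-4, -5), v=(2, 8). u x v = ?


u x v = u_x*v_y - u_y*v_x = (-4)*8 - (-5)*2
= (-32) - (-10) = -22

-22


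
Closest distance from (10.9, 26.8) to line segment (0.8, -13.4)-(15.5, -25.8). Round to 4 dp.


Project P onto AB: t = 0 (clamped to [0,1])
Closest point on segment: (0.8, -13.4)
Distance: 41.4494

41.4494


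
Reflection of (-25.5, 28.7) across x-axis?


Reflection over x-axis: (x,y) -> (x,-y)
(-25.5, 28.7) -> (-25.5, -28.7)

(-25.5, -28.7)


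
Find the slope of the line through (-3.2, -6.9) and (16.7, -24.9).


slope = (y2-y1)/(x2-x1) = ((-24.9)-(-6.9))/(16.7-(-3.2)) = (-18)/19.9 = -0.9045

-0.9045


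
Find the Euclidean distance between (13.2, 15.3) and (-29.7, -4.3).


dx=-42.9, dy=-19.6
d^2 = (-42.9)^2 + (-19.6)^2 = 2224.57
d = sqrt(2224.57) = 47.1653

47.1653


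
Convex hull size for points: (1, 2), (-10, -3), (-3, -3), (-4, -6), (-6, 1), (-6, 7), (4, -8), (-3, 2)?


Convex hull vertices (CCW): (-10, -3), (-4, -6), (4, -8), (1, 2), (-6, 7)
Count = 5

5


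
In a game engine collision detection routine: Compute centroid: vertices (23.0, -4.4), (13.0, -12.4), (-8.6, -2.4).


Centroid = ((x_A+x_B+x_C)/3, (y_A+y_B+y_C)/3)
= ((23+13+(-8.6))/3, ((-4.4)+(-12.4)+(-2.4))/3)
= (9.1333, -6.4)

(9.1333, -6.4)


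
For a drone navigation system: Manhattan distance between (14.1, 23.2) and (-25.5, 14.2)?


|14.1-(-25.5)| + |23.2-14.2| = 39.6 + 9 = 48.6

48.6


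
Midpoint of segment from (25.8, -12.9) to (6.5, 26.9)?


M = ((25.8+6.5)/2, ((-12.9)+26.9)/2)
= (16.15, 7)

(16.15, 7)


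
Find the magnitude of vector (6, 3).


|u| = sqrt(6^2 + 3^2) = sqrt(45) = 6.7082

6.7082


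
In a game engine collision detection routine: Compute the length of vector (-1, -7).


|u| = sqrt((-1)^2 + (-7)^2) = sqrt(50) = 7.0711

7.0711


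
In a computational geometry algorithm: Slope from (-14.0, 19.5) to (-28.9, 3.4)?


slope = (y2-y1)/(x2-x1) = (3.4-19.5)/((-28.9)-(-14)) = (-16.1)/(-14.9) = 1.0805

1.0805


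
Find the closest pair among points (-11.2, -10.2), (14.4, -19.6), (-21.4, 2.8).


d(P0,P1) = 27.2712, d(P0,P2) = 16.5239, d(P1,P2) = 42.2303
Closest: P0 and P2

Closest pair: (-11.2, -10.2) and (-21.4, 2.8), distance = 16.5239


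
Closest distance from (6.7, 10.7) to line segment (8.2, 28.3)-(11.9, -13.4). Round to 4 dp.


Project P onto AB: t = 0.4156 (clamped to [0,1])
Closest point on segment: (9.7377, 10.9695)
Distance: 3.0496

3.0496


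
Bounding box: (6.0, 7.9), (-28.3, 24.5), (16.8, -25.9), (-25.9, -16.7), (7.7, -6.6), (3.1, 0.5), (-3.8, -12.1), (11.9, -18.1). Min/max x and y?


x range: [-28.3, 16.8]
y range: [-25.9, 24.5]
Bounding box: (-28.3,-25.9) to (16.8,24.5)

(-28.3,-25.9) to (16.8,24.5)


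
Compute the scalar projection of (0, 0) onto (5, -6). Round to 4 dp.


u.v = 0, |v| = sqrt(61) = 7.8102
Scalar projection = u.v / |v| = 0 / sqrt(61) = 0

0


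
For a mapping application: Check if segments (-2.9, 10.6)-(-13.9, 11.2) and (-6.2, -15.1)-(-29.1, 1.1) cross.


Cross products: d1=-641.99, d2=-477.53, d3=284.68, d4=120.22
d1*d2 < 0 and d3*d4 < 0? no

No, they don't intersect


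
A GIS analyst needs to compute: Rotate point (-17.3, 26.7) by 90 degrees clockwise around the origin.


90° CW: (x,y) -> (y, -x)
(-17.3,26.7) -> (26.7, 17.3)

(26.7, 17.3)


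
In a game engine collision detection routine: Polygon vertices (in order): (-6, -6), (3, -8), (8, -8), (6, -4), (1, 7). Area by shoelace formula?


Shoelace sum: ((-6)*(-8) - 3*(-6)) + (3*(-8) - 8*(-8)) + (8*(-4) - 6*(-8)) + (6*7 - 1*(-4)) + (1*(-6) - (-6)*7)
= 204
Area = |204|/2 = 102

102


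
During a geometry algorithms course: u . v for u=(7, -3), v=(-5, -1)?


u . v = u_x*v_x + u_y*v_y = 7*(-5) + (-3)*(-1)
= (-35) + 3 = -32

-32


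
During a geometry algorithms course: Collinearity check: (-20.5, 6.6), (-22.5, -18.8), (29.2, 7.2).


Cross product: ((-22.5)-(-20.5))*(7.2-6.6) - ((-18.8)-6.6)*(29.2-(-20.5))
= 1261.18

No, not collinear


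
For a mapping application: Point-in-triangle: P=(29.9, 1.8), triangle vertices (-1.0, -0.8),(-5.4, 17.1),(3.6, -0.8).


Cross products: AB x AP = -564.55, BC x BP = 494.17, CA x CP = -11.96
All same sign? no

No, outside


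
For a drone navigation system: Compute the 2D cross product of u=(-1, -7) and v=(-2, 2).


u x v = u_x*v_y - u_y*v_x = (-1)*2 - (-7)*(-2)
= (-2) - 14 = -16

-16


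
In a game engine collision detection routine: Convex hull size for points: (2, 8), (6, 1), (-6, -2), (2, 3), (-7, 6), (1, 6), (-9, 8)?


Convex hull vertices (CCW): (-9, 8), (-6, -2), (6, 1), (2, 8)
Count = 4

4


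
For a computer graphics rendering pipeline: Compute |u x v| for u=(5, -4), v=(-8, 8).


|u x v| = |5*8 - (-4)*(-8)|
= |40 - 32| = 8

8


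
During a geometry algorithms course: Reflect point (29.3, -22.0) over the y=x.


Reflection over y=x: (x,y) -> (y,x)
(29.3, -22) -> (-22, 29.3)

(-22, 29.3)


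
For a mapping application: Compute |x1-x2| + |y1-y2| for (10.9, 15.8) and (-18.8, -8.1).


|10.9-(-18.8)| + |15.8-(-8.1)| = 29.7 + 23.9 = 53.6

53.6


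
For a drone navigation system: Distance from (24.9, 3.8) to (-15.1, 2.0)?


dx=-40, dy=-1.8
d^2 = (-40)^2 + (-1.8)^2 = 1603.24
d = sqrt(1603.24) = 40.0405

40.0405


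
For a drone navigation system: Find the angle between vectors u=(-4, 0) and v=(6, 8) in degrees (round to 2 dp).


u.v = -24, |u| = sqrt(16) = 4, |v| = sqrt(100) = 10
cos(theta) = u.v/(|u||v|) = -24/sqrt(1600) = -0.6
theta = acos(-0.6) = 126.87 degrees

126.87 degrees


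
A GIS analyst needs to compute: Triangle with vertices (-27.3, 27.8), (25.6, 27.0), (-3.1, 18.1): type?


Side lengths squared: AB^2=2799.05, BC^2=902.9, CA^2=679.73
Sorted: [679.73, 902.9, 2799.05]
By sides: Scalene, By angles: Obtuse

Scalene, Obtuse


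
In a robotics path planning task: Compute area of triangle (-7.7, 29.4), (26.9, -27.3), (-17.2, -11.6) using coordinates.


Area = |x_A(y_B-y_C) + x_B(y_C-y_A) + x_C(y_A-y_B)|/2
= |120.89 + (-1102.9) + (-975.24)|/2
= 1957.25/2 = 978.625

978.625


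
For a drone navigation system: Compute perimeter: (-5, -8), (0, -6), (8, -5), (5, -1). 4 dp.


Sides: (-5, -8)->(0, -6): sqrt(29) = 5.385165, (0, -6)->(8, -5): sqrt(65) = 8.062258, (8, -5)->(5, -1): sqrt(25) = 5, (5, -1)->(-5, -8): sqrt(149) = 12.206556
Sum = 30.653979
Perimeter = 30.654

30.654


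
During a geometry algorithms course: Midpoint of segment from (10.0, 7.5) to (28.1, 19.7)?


M = ((10+28.1)/2, (7.5+19.7)/2)
= (19.05, 13.6)

(19.05, 13.6)


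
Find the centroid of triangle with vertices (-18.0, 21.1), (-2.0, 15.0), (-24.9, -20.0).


Centroid = ((x_A+x_B+x_C)/3, (y_A+y_B+y_C)/3)
= (((-18)+(-2)+(-24.9))/3, (21.1+15+(-20))/3)
= (-14.9667, 5.3667)

(-14.9667, 5.3667)


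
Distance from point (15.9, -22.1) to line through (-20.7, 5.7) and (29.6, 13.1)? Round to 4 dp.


|cross product| = 1669.18
|line direction| = sqrt(2584.85) = 50.8414
Distance = 1669.18/sqrt(2584.85) = 32.8311

32.8311


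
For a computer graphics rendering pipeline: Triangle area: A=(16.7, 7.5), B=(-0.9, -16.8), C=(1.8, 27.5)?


Area = |x_A(y_B-y_C) + x_B(y_C-y_A) + x_C(y_A-y_B)|/2
= |(-739.81) + (-18) + 43.74|/2
= 714.07/2 = 357.035

357.035


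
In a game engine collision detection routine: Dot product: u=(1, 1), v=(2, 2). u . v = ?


u . v = u_x*v_x + u_y*v_y = 1*2 + 1*2
= 2 + 2 = 4

4


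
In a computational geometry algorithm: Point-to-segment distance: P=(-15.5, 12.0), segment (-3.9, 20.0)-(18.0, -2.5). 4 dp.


Project P onto AB: t = 0 (clamped to [0,1])
Closest point on segment: (-3.9, 20)
Distance: 14.0911

14.0911


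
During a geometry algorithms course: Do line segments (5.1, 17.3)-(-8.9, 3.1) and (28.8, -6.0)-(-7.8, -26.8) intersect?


Cross products: d1=-1345.74, d2=-1117.22, d3=662.74, d4=434.22
d1*d2 < 0 and d3*d4 < 0? no

No, they don't intersect


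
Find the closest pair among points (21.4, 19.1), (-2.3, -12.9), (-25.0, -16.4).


d(P0,P1) = 39.8207, d(P0,P2) = 58.4227, d(P1,P2) = 22.9682
Closest: P1 and P2

Closest pair: (-2.3, -12.9) and (-25.0, -16.4), distance = 22.9682


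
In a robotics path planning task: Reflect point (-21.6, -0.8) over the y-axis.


Reflection over y-axis: (x,y) -> (-x,y)
(-21.6, -0.8) -> (21.6, -0.8)

(21.6, -0.8)


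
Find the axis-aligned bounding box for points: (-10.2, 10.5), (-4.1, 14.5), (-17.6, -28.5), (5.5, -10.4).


x range: [-17.6, 5.5]
y range: [-28.5, 14.5]
Bounding box: (-17.6,-28.5) to (5.5,14.5)

(-17.6,-28.5) to (5.5,14.5)


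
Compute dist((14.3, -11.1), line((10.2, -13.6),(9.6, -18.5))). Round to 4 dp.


|cross product| = 18.59
|line direction| = sqrt(24.37) = 4.9366
Distance = 18.59/sqrt(24.37) = 3.7658

3.7658


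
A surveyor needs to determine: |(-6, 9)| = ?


|u| = sqrt((-6)^2 + 9^2) = sqrt(117) = 10.8167

10.8167


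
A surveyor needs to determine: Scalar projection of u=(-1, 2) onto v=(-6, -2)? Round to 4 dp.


u.v = 2, |v| = sqrt(40) = 6.3246
Scalar projection = u.v / |v| = 2 / sqrt(40) = 0.3162

0.3162


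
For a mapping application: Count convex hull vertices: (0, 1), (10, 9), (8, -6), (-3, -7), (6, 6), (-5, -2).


Convex hull vertices (CCW): (-5, -2), (-3, -7), (8, -6), (10, 9)
Count = 4

4


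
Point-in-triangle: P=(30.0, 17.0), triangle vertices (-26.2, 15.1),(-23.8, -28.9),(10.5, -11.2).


Cross products: AB x AP = 2477.36, BC x BP = 622.11, CA x CP = -1547.79
All same sign? no

No, outside


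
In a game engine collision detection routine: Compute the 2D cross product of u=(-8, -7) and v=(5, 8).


u x v = u_x*v_y - u_y*v_x = (-8)*8 - (-7)*5
= (-64) - (-35) = -29

-29


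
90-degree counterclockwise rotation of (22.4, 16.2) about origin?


90° CCW: (x,y) -> (-y, x)
(22.4,16.2) -> (-16.2, 22.4)

(-16.2, 22.4)


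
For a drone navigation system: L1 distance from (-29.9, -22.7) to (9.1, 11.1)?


|(-29.9)-9.1| + |(-22.7)-11.1| = 39 + 33.8 = 72.8

72.8


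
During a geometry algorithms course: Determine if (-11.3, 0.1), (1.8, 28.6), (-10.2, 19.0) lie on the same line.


Cross product: (1.8-(-11.3))*(19-0.1) - (28.6-0.1)*((-10.2)-(-11.3))
= 216.24

No, not collinear


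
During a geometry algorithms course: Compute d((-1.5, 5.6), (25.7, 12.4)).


dx=27.2, dy=6.8
d^2 = 27.2^2 + 6.8^2 = 786.08
d = sqrt(786.08) = 28.0371

28.0371


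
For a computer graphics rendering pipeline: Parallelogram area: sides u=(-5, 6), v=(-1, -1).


|u x v| = |(-5)*(-1) - 6*(-1)|
= |5 - (-6)| = 11

11


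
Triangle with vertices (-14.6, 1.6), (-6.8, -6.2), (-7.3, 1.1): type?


Side lengths squared: AB^2=121.68, BC^2=53.54, CA^2=53.54
Sorted: [53.54, 53.54, 121.68]
By sides: Isosceles, By angles: Obtuse

Isosceles, Obtuse


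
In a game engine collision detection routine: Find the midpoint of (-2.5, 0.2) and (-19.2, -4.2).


M = (((-2.5)+(-19.2))/2, (0.2+(-4.2))/2)
= (-10.85, -2)

(-10.85, -2)


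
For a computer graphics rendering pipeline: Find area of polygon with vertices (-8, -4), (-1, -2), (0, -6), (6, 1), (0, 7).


Shoelace sum: ((-8)*(-2) - (-1)*(-4)) + ((-1)*(-6) - 0*(-2)) + (0*1 - 6*(-6)) + (6*7 - 0*1) + (0*(-4) - (-8)*7)
= 152
Area = |152|/2 = 76

76


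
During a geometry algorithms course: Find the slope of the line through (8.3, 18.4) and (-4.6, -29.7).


slope = (y2-y1)/(x2-x1) = ((-29.7)-18.4)/((-4.6)-8.3) = (-48.1)/(-12.9) = 3.7287

3.7287


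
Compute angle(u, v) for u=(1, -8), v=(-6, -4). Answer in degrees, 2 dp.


u.v = 26, |u| = sqrt(65) = 8.0623, |v| = sqrt(52) = 7.2111
cos(theta) = u.v/(|u||v|) = 26/sqrt(3380) = 0.447214
theta = acos(0.447214) = 63.43 degrees

63.43 degrees


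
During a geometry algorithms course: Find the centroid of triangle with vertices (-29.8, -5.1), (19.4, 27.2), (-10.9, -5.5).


Centroid = ((x_A+x_B+x_C)/3, (y_A+y_B+y_C)/3)
= (((-29.8)+19.4+(-10.9))/3, ((-5.1)+27.2+(-5.5))/3)
= (-7.1, 5.5333)

(-7.1, 5.5333)


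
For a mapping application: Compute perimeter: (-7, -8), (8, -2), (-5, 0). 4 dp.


Sides: (-7, -8)->(8, -2): sqrt(261) = 16.155494, (8, -2)->(-5, 0): sqrt(173) = 13.152946, (-5, 0)->(-7, -8): sqrt(68) = 8.246211
Sum = 37.554651
Perimeter = 37.5547

37.5547


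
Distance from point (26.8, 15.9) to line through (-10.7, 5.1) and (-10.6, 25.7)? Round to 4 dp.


|cross product| = 771.42
|line direction| = sqrt(424.37) = 20.6002
Distance = 771.42/sqrt(424.37) = 37.4471

37.4471


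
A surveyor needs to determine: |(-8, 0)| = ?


|u| = sqrt((-8)^2 + 0^2) = sqrt(64) = 8

8


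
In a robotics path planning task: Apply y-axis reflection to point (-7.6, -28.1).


Reflection over y-axis: (x,y) -> (-x,y)
(-7.6, -28.1) -> (7.6, -28.1)

(7.6, -28.1)


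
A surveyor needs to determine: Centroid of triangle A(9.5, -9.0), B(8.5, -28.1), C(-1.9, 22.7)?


Centroid = ((x_A+x_B+x_C)/3, (y_A+y_B+y_C)/3)
= ((9.5+8.5+(-1.9))/3, ((-9)+(-28.1)+22.7)/3)
= (5.3667, -4.8)

(5.3667, -4.8)


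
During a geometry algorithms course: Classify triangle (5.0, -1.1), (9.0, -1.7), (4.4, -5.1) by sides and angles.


Side lengths squared: AB^2=16.36, BC^2=32.72, CA^2=16.36
Sorted: [16.36, 16.36, 32.72]
By sides: Isosceles, By angles: Right

Isosceles, Right


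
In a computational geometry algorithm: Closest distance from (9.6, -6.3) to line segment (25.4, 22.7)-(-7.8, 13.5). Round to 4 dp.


Project P onto AB: t = 0.6668 (clamped to [0,1])
Closest point on segment: (3.2637, 16.5658)
Distance: 23.7275

23.7275


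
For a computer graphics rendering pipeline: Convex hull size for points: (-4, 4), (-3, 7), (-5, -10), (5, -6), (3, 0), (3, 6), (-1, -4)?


Convex hull vertices (CCW): (-5, -10), (5, -6), (3, 6), (-3, 7), (-4, 4)
Count = 5

5


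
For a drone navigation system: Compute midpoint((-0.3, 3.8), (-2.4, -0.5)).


M = (((-0.3)+(-2.4))/2, (3.8+(-0.5))/2)
= (-1.35, 1.65)

(-1.35, 1.65)


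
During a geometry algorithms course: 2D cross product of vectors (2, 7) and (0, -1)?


u x v = u_x*v_y - u_y*v_x = 2*(-1) - 7*0
= (-2) - 0 = -2

-2


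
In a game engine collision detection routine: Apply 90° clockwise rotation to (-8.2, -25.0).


90° CW: (x,y) -> (y, -x)
(-8.2,-25) -> (-25, 8.2)

(-25, 8.2)


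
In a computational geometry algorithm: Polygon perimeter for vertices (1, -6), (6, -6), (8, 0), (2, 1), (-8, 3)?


Sides: (1, -6)->(6, -6): sqrt(25) = 5, (6, -6)->(8, 0): sqrt(40) = 6.324555, (8, 0)->(2, 1): sqrt(37) = 6.082763, (2, 1)->(-8, 3): sqrt(104) = 10.198039, (-8, 3)->(1, -6): sqrt(162) = 12.727922
Sum = 40.333279
Perimeter = 40.3333

40.3333


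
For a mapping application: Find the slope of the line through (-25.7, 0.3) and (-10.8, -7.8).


slope = (y2-y1)/(x2-x1) = ((-7.8)-0.3)/((-10.8)-(-25.7)) = (-8.1)/14.9 = -0.5436

-0.5436


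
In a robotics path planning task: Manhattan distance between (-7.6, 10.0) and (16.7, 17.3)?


|(-7.6)-16.7| + |10-17.3| = 24.3 + 7.3 = 31.6

31.6


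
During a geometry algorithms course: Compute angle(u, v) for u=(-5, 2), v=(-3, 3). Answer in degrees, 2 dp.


u.v = 21, |u| = sqrt(29) = 5.3852, |v| = sqrt(18) = 4.2426
cos(theta) = u.v/(|u||v|) = 21/sqrt(522) = 0.919145
theta = acos(0.919145) = 23.2 degrees

23.2 degrees


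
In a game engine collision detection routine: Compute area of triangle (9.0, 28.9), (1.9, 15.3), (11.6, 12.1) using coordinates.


Area = |x_A(y_B-y_C) + x_B(y_C-y_A) + x_C(y_A-y_B)|/2
= |28.8 + (-31.92) + 157.76|/2
= 154.64/2 = 77.32

77.32


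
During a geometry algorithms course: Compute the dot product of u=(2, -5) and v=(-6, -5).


u . v = u_x*v_x + u_y*v_y = 2*(-6) + (-5)*(-5)
= (-12) + 25 = 13

13


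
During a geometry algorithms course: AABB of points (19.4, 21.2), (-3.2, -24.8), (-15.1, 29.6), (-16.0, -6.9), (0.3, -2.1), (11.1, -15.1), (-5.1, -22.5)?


x range: [-16, 19.4]
y range: [-24.8, 29.6]
Bounding box: (-16,-24.8) to (19.4,29.6)

(-16,-24.8) to (19.4,29.6)


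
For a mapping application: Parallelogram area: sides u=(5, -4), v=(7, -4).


|u x v| = |5*(-4) - (-4)*7|
= |(-20) - (-28)| = 8

8


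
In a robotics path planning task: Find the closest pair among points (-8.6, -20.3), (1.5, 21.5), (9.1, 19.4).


d(P0,P1) = 43.0029, d(P0,P2) = 43.467, d(P1,P2) = 7.8848
Closest: P1 and P2

Closest pair: (1.5, 21.5) and (9.1, 19.4), distance = 7.8848


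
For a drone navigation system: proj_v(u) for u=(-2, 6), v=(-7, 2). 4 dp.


u.v = 26, |v| = sqrt(53) = 7.2801
Scalar projection = u.v / |v| = 26 / sqrt(53) = 3.5714

3.5714


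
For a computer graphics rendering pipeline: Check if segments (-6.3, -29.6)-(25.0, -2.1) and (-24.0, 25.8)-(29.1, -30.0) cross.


Cross products: d1=-1954.08, d2=1252.71, d3=2220.77, d4=-986.02
d1*d2 < 0 and d3*d4 < 0? yes

Yes, they intersect
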